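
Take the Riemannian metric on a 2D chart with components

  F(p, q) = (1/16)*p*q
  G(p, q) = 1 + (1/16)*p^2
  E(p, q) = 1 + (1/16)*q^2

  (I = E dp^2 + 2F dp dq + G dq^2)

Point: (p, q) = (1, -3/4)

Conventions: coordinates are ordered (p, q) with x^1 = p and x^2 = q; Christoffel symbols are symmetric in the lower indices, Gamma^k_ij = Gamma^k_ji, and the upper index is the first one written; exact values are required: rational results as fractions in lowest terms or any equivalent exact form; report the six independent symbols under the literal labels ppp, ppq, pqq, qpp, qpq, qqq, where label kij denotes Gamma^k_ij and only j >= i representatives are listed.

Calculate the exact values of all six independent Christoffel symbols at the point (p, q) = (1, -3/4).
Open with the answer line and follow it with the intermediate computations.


Answer: Gamma_ppp = 0, Gamma_ppq = -12/281, Gamma_pqq = 0, Gamma_qpp = 0, Gamma_qpq = 16/281, Gamma_qqq = 0

E = 265/256, F = -3/64, G = 17/16 at the point
E_p = 0, E_q = -3/32, F_p = -3/64, F_q = 1/16, G_p = 1/8, G_q = 0
EG - F^2 = 281/256;  g^inv = (256/281) * [[17/16, 3/64], [3/64, 265/256]]
first-kind symbols [ij,l] = (1/2)(d_i g_jl + d_j g_il - d_l g_ij): [pp,p] = E_p/2 = 0, [pp,q] = F_p - E_q/2 = 0, [pq,p] = E_q/2 = -3/64, [pq,q] = G_p/2 = 1/16, [qq,p] = F_q - G_p/2 = 0, [qq,q] = G_q/2 = 0
Gamma^p_ij = (G*[ij,p] - F*[ij,q])/(EG - F^2), Gamma^q_ij = (E*[ij,q] - F*[ij,p])/(EG - F^2)


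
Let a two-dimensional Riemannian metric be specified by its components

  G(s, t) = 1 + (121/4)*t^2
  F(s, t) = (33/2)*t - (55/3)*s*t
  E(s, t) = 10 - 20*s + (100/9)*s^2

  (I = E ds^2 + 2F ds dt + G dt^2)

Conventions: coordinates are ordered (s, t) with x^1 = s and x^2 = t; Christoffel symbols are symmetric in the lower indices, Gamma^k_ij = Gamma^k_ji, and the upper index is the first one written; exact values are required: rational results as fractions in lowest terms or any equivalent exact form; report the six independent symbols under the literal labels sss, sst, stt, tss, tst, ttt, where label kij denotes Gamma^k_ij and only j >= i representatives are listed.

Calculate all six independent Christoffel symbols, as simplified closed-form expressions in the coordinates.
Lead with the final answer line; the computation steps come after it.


Answer: Gamma_sss = (400*s - 360)/(400*s^2 - 720*s + 1089*t^2 + 360), Gamma_sst = 0, Gamma_stt = (594 - 660*s)/(400*s^2 - 720*s + 1089*t^2 + 360), Gamma_tss = -660*t/(400*s^2 - 720*s + 1089*t^2 + 360), Gamma_tst = 0, Gamma_ttt = 1089*t/(400*s^2 - 720*s + 1089*t^2 + 360)

E = 10 - 20*s + (100/9)*s^2; F = (33/2)*t - (55/3)*s*t; G = 1 + (121/4)*t^2
Gamma^k_ij = (1/2) g^{kl} (d_i g_jl + d_j g_il - d_l g_ij), with g^inv = (1/(EG-F^2)) [[G, -F], [-F, E]]
first partials: E_s = -20 + (200/9)*s, E_t = 0, F_s = -(55/3)*t, F_t = 33/2 - (55/3)*s, G_s = 0, G_t = (121/2)*t
D = EG - F^2 = 10 - 20*s + (121/4)*t^2 + (100/9)*s^2
expanded: Gamma^s_ss = (G E_s - 2F F_s + F E_t)/(2D), Gamma^s_st = (G E_t - F G_s)/(2D), Gamma^s_tt = (2G F_t - G G_s - F G_t)/(2D), Gamma^t_ss = (2E F_s - E E_t - F E_s)/(2D), Gamma^t_st = (E G_s - F E_t)/(2D), Gamma^t_tt = (E G_t - 2F F_t + F G_s)/(2D); substitute and cancel common factors


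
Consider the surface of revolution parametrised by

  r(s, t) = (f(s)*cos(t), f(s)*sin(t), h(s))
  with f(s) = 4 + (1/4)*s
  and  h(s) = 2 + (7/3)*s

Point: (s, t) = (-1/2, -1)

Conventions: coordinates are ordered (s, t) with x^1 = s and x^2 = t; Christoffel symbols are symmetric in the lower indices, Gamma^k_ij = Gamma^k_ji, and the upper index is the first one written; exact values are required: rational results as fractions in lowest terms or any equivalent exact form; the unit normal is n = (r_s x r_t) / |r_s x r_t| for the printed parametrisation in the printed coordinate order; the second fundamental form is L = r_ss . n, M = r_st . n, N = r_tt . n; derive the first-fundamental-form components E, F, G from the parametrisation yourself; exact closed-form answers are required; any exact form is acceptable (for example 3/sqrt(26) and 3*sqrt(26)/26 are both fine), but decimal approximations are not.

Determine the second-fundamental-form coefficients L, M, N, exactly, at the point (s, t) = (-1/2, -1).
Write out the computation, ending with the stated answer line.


f = 31/8, f' = 1/4, f'' = 0, h' = 7/3, h'' = 0
E = 793/144, F = 0, G = 961/64; answer radicand W^2 = 793/144
unnormalised second-form numerators: l = 0, m = 0, n = 217/24; L = l/sqrt(793/144), and similarly M = m/sqrt(W^2), N = n/sqrt(W^2)

Answer: L = 0, M = 0, N = 217*sqrt(793)/1586


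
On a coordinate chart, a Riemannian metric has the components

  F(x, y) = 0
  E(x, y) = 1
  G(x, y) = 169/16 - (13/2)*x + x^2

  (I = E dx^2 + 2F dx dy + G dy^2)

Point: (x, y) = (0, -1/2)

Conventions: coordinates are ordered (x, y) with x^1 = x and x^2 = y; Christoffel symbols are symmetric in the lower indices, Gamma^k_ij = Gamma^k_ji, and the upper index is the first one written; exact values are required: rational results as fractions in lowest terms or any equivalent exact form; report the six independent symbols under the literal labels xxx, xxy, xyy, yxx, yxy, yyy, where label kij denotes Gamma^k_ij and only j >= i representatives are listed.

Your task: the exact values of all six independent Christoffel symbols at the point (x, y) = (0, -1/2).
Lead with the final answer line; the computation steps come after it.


Answer: Gamma_xxx = 0, Gamma_xxy = 0, Gamma_xyy = 13/4, Gamma_yxx = 0, Gamma_yxy = -4/13, Gamma_yyy = 0

E = 1, F = 0, G = 169/16 at the point
E_x = 0, E_y = 0, F_x = 0, F_y = 0, G_x = -13/2, G_y = 0
EG - F^2 = 169/16;  g^inv = (16/169) * [[169/16, 0], [0, 1]]
first-kind symbols [ij,l] = (1/2)(d_i g_jl + d_j g_il - d_l g_ij): [xx,x] = E_x/2 = 0, [xx,y] = F_x - E_y/2 = 0, [xy,x] = E_y/2 = 0, [xy,y] = G_x/2 = -13/4, [yy,x] = F_y - G_x/2 = 13/4, [yy,y] = G_y/2 = 0
Gamma^x_ij = (G*[ij,x] - F*[ij,y])/(EG - F^2), Gamma^y_ij = (E*[ij,y] - F*[ij,x])/(EG - F^2)


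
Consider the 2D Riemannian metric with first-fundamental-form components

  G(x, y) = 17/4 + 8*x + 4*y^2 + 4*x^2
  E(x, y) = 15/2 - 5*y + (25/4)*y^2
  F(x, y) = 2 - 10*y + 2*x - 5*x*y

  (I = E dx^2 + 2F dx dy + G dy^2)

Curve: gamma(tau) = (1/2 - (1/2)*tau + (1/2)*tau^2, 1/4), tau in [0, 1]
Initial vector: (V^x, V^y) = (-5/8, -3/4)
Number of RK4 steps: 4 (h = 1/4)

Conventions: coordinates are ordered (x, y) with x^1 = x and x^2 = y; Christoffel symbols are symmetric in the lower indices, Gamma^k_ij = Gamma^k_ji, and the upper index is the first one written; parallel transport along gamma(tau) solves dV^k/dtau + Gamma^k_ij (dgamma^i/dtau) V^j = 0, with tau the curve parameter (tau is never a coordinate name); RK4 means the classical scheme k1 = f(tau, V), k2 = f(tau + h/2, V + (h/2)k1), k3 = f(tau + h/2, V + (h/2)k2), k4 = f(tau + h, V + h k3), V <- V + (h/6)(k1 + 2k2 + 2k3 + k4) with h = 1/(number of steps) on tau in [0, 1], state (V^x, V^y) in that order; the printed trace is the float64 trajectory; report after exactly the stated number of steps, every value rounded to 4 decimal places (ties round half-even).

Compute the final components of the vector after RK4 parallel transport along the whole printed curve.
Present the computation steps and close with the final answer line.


gamma'(tau) = (-1/2 + tau, 0); f(tau, V)^k = -Gamma^k_ij(gamma(tau)) gamma'^i(tau) V^j; h = 1/4; intermediate values shown to 6 dp
curve data and Christoffel symbols at the stage parameters:
  tau = 0.000000: gamma = (0.500000, 0.250000), gamma' = (-0.500000, 0.000000); Gamma_xxx = 0.003344, Gamma_xxy = -0.129320, Gamma_xyy = -2.784591, Gamma_yxx = 0.177676, Gamma_yxy = 0.629877, Gamma_yyy = 0.068624
  tau = 0.125000: gamma = (0.445312, 0.250000), gamma' = (-0.375000, 0.000000); Gamma_xxx = 0.004766, Gamma_xxy = -0.124914, Gamma_xyy = -2.710212, Gamma_yxx = 0.190644, Gamma_yxy = 0.650485, Gamma_yyy = 0.062114
  tau = 0.250000: gamma = (0.406250, 0.250000), gamma' = (-0.250000, 0.000000); Gamma_xxx = 0.005906, Gamma_xxy = -0.121588, Gamma_xyy = -2.657141, Gamma_yxx = 0.200787, Gamma_yxy = 0.666010, Gamma_yyy = 0.057196
  tau = 0.375000: gamma = (0.382812, 0.250000), gamma' = (-0.125000, 0.000000); Gamma_xxx = 0.006645, Gamma_xxy = -0.119515, Gamma_xyy = -2.625323, Gamma_yxx = 0.207262, Gamma_yxy = 0.675668, Gamma_yyy = 0.054131
  tau = 0.500000: gamma = (0.375000, 0.250000), gamma' = (0.000000, 0.000000); Gamma_xxx = 0.006901, Gamma_xxy = -0.118811, Gamma_xyy = -2.614722, Gamma_yxx = 0.209490, Gamma_yxy = 0.678947, Gamma_yyy = 0.053089
  tau = 0.625000: gamma = (0.382812, 0.250000), gamma' = (0.125000, 0.000000); Gamma_xxx = 0.006645, Gamma_xxy = -0.119515, Gamma_xyy = -2.625323, Gamma_yxx = 0.207262, Gamma_yxy = 0.675668, Gamma_yyy = 0.054131
  tau = 0.750000: gamma = (0.406250, 0.250000), gamma' = (0.250000, 0.000000); Gamma_xxx = 0.005906, Gamma_xxy = -0.121588, Gamma_xyy = -2.657141, Gamma_yxx = 0.200787, Gamma_yxy = 0.666010, Gamma_yyy = 0.057196
  tau = 0.875000: gamma = (0.445312, 0.250000), gamma' = (0.375000, 0.000000); Gamma_xxx = 0.004766, Gamma_xxy = -0.124914, Gamma_xyy = -2.710212, Gamma_yxx = 0.190644, Gamma_yxy = 0.650485, Gamma_yyy = 0.062114
  tau = 1.000000: gamma = (0.500000, 0.250000), gamma' = (0.500000, 0.000000); Gamma_xxx = 0.003344, Gamma_xxy = -0.129320, Gamma_xyy = -2.784591, Gamma_yxx = 0.177676, Gamma_yxy = 0.629877, Gamma_yyy = 0.068624
step 0: V^x = -0.6250, V^y = -0.7500
step 1: k1 = (0.047450, -0.291728), k2 = (0.035734, -0.236102), k3 = (0.035406, -0.234511), k4 = (0.023670, -0.165567); V <- V + (h/6)(k1 + 2k2 + 2k3 + k4): V^x = -0.6161, V^y = -0.8083
step 2: k1 = (0.023659, -0.165506), k2 = (0.011875, -0.085898), k3 = (0.011725, -0.085096), k4 = (0.000000, 0.000000); V <- V + (h/6)(k1 + 2k2 + 2k3 + k4): V^x = -0.6132, V^y = -0.8294
step 3: k1 = (0.000000, 0.000000), k2 = (-0.011882, 0.085937), k3 = (-0.011720, 0.085068), k4 = (-0.023656, 0.165485); V <- V + (h/6)(k1 + 2k2 + 2k3 + k4): V^x = -0.6161, V^y = -0.8083
step 4: k1 = (-0.023659, 0.165506), k2 = (-0.035786, 0.236375), k3 = (-0.035369, 0.234322), k4 = (-0.047430, 0.291626); V <- V + (h/6)(k1 + 2k2 + 2k3 + k4): V^x = -0.6250, V^y = -0.7500

Answer: V^x = -0.6250, V^y = -0.7500


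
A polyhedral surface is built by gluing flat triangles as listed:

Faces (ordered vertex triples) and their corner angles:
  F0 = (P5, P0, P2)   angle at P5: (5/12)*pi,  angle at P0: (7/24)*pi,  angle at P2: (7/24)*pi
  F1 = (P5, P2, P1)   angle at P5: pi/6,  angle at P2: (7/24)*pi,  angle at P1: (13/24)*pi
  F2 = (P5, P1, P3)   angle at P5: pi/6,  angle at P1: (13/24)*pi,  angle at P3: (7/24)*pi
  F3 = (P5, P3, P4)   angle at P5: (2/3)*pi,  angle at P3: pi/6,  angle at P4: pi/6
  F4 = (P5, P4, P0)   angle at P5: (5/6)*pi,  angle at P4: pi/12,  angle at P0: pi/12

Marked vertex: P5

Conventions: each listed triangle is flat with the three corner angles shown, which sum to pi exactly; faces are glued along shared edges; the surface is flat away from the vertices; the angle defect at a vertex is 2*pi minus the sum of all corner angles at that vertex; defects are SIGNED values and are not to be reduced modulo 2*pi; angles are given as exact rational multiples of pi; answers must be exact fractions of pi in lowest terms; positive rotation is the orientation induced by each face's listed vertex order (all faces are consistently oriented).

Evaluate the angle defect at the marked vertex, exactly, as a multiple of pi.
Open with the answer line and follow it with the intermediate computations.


Answer: defect(P5) = -pi/4

Sum of corner angles at P5: (9/4)*pi
defect = 2*pi - (9/4)*pi


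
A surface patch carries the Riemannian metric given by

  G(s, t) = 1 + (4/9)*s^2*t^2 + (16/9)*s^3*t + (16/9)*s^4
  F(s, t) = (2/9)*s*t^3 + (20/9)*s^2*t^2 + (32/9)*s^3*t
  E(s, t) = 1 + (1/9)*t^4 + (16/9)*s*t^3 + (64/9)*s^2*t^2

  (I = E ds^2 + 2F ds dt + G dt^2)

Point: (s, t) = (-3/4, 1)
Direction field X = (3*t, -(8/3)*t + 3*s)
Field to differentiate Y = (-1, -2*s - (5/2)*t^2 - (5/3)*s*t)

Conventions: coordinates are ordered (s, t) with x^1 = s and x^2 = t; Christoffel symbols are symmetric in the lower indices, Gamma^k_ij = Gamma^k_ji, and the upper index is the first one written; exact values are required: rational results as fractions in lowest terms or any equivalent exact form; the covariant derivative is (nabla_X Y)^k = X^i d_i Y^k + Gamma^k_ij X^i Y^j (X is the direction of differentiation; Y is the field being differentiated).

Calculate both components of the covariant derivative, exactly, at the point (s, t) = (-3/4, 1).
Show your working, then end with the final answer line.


E = 34/9, F = -5/12, G = 17/16 at the point
E_s = -80/9, E_t = 40/9, F_s = 26/9, F_t = 1/2, G_s = -2/3, G_t = -1/4
EG - F^2 = 553/144;  g^inv = (144/553) * [[17/16, 5/12], [5/12, 34/9]]
first-kind symbols [ij,l] = (1/2)(d_i g_jl + d_j g_il - d_l g_ij): [ss,s] = E_s/2 = -40/9, [ss,t] = F_s - E_t/2 = 2/3, [st,s] = E_t/2 = 20/9, [st,t] = G_s/2 = -1/3, [tt,s] = F_t - G_s/2 = 5/6, [tt,t] = G_t/2 = -1/8
Gamma^s_ij = (G*[ij,s] - F*[ij,t])/(EG - F^2), Gamma^t_ij = (E*[ij,t] - F*[ij,s])/(EG - F^2)
Gamma_sss = -640/553, Gamma_sst = 320/553, Gamma_stt = 120/553, Gamma_tss = 96/553, Gamma_tst = -48/553, Gamma_ttt = -18/553
X = (3, -59/12), Y = (-1, 1/4) at the point

Answer: (nabla_X Y)^s = 21515/3318, (nabla_X Y)^t = 57201/8848


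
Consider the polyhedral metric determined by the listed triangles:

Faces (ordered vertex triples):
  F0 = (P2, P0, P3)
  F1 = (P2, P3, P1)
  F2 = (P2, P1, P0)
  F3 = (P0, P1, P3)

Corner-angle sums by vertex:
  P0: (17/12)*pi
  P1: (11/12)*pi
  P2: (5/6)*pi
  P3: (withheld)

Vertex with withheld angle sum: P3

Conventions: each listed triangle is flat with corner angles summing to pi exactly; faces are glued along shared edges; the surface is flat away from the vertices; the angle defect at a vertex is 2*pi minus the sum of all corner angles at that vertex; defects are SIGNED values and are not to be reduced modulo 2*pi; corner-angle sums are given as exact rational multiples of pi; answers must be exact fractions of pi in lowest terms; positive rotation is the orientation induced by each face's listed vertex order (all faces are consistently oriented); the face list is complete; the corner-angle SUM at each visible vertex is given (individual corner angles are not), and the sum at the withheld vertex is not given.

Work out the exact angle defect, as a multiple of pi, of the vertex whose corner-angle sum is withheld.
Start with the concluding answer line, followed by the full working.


Answer: defect(P3) = (7/6)*pi

V = 4, E = 6, F = 4; chi = V - E + F = 2
Gauss-Bonnet: total defect = 2*pi*chi = 4*pi; visible defects sum to (17/6)*pi


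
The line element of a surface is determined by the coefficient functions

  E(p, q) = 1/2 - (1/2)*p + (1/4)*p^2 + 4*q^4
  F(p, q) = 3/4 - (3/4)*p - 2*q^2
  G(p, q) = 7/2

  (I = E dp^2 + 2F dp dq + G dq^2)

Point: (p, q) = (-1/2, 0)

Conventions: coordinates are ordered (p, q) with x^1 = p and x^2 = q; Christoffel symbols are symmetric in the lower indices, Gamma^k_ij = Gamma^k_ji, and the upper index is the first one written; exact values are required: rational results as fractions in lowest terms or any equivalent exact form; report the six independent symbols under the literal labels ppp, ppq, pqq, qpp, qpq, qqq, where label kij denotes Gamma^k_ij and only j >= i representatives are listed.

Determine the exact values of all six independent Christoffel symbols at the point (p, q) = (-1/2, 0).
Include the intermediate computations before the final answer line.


E = 13/16, F = 9/8, G = 7/2 at the point
E_p = -3/4, E_q = 0, F_p = -3/4, F_q = 0, G_p = 0, G_q = 0
EG - F^2 = 101/64;  g^inv = (64/101) * [[7/2, -9/8], [-9/8, 13/16]]
first-kind symbols [ij,l] = (1/2)(d_i g_jl + d_j g_il - d_l g_ij): [pp,p] = E_p/2 = -3/8, [pp,q] = F_p - E_q/2 = -3/4, [pq,p] = E_q/2 = 0, [pq,q] = G_p/2 = 0, [qq,p] = F_q - G_p/2 = 0, [qq,q] = G_q/2 = 0
Gamma^p_ij = (G*[ij,p] - F*[ij,q])/(EG - F^2), Gamma^q_ij = (E*[ij,q] - F*[ij,p])/(EG - F^2)

Answer: Gamma_ppp = -30/101, Gamma_ppq = 0, Gamma_pqq = 0, Gamma_qpp = -12/101, Gamma_qpq = 0, Gamma_qqq = 0


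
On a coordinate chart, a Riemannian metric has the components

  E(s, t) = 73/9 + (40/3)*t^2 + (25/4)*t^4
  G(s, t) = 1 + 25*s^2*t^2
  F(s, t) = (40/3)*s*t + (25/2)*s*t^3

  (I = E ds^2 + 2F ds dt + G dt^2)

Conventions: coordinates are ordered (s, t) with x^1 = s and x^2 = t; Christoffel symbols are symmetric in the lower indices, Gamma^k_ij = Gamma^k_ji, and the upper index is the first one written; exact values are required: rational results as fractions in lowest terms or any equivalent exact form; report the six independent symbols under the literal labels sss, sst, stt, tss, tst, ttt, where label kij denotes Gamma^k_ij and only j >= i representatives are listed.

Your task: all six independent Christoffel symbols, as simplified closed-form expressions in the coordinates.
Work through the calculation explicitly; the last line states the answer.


E = 73/9 + (40/3)*t^2 + (25/4)*t^4; F = (40/3)*s*t + (25/2)*s*t^3; G = 1 + 25*s^2*t^2
Gamma^k_ij = (1/2) g^{kl} (d_i g_jl + d_j g_il - d_l g_ij), with g^inv = (1/(EG-F^2)) [[G, -F], [-F, E]]
first partials: E_s = 0, E_t = (80/3)*t + 25*t^3, F_s = (40/3)*t + (25/2)*t^3, F_t = (40/3)*s + (75/2)*s*t^2, G_s = 50*s*t^2, G_t = 50*s^2*t
D = EG - F^2 = 73/9 + (40/3)*t^2 + (25/4)*t^4 + 25*s^2*t^2
expanded: Gamma^s_ss = (G E_s - 2F F_s + F E_t)/(2D), Gamma^s_st = (G E_t - F G_s)/(2D), Gamma^s_tt = (2G F_t - G G_s - F G_t)/(2D), Gamma^t_ss = (2E F_s - E E_t - F E_s)/(2D), Gamma^t_st = (E G_s - F E_t)/(2D), Gamma^t_tt = (E G_t - 2F F_t + F G_s)/(2D); substitute and cancel common factors

Answer: Gamma_sss = 0, Gamma_sst = (450*t^3 + 480*t)/(900*s^2*t^2 + 225*t^4 + 480*t^2 + 292), Gamma_stt = (450*s*t^2 + 480*s)/(900*s^2*t^2 + 225*t^4 + 480*t^2 + 292), Gamma_tss = 0, Gamma_tst = 900*s*t^2/(900*s^2*t^2 + 225*t^4 + 480*t^2 + 292), Gamma_ttt = 900*s^2*t/(900*s^2*t^2 + 225*t^4 + 480*t^2 + 292)


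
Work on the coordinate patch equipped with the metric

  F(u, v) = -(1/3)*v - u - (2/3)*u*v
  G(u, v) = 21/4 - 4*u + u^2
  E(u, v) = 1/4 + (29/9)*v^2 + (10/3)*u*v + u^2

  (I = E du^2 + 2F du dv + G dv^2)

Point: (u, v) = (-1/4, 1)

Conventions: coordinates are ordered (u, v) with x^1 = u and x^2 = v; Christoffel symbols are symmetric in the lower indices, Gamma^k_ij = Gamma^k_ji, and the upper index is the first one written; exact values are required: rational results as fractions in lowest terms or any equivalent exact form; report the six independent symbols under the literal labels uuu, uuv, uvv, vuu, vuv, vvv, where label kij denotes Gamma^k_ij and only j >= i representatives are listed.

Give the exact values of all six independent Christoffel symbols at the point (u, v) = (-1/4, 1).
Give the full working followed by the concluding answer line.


E = 389/144, F = 1/12, G = 101/16 at the point
E_u = 17/6, E_v = 101/18, F_u = -5/3, F_v = -1/6, G_u = -9/2, G_v = 0
EG - F^2 = 13091/768;  g^inv = (768/13091) * [[101/16, -1/12], [-1/12, 389/144]]
first-kind symbols [ij,l] = (1/2)(d_i g_jl + d_j g_il - d_l g_ij): [uu,u] = E_u/2 = 17/12, [uu,v] = F_u - E_v/2 = -161/36, [uv,u] = E_v/2 = 101/36, [uv,v] = G_u/2 = -9/4, [vv,u] = F_v - G_u/2 = 25/12, [vv,v] = G_v/2 = 0
Gamma^u_ij = (G*[ij,u] - F*[ij,v])/(EG - F^2), Gamma^v_ij = (E*[ij,v] - F*[ij,u])/(EG - F^2)

Answer: Gamma_uuu = 64388/117819, Gamma_uuv = 3172/3021, Gamma_uvv = 10100/13091, Gamma_vuu = -252964/353457, Gamma_vuv = -3356/9063, Gamma_vvv = -400/39273


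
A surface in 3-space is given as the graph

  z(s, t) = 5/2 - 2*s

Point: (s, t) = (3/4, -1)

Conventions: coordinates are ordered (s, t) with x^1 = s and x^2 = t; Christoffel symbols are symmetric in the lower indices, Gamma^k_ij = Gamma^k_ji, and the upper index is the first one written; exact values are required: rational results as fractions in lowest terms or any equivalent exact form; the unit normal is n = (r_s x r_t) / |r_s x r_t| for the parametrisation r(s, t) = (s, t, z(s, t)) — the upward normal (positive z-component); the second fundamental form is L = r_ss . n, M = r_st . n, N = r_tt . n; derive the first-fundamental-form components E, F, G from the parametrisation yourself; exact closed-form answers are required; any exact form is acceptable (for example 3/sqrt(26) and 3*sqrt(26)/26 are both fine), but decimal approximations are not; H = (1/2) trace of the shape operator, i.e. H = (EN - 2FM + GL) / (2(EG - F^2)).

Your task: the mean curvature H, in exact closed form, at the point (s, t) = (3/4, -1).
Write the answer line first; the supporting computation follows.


Answer: H = 0

z_s = -2, z_t = 0, z_ss = 0, z_st = 0, z_tt = 0
E = 5, F = 0, G = 1; answer radicand W^2 = 5
unnormalised second-form numerators: l = 0, m = 0, n = 0; L = l/sqrt(5), and similarly M = m/sqrt(W^2), N = n/sqrt(W^2)
H = (E*n - 2*F*m + G*l) / (2*(EG - F^2)*sqrt(W^2)); E*n - 2*F*m + G*l = 0, EG - F^2 = 5, so H = (0)/sqrt(5)


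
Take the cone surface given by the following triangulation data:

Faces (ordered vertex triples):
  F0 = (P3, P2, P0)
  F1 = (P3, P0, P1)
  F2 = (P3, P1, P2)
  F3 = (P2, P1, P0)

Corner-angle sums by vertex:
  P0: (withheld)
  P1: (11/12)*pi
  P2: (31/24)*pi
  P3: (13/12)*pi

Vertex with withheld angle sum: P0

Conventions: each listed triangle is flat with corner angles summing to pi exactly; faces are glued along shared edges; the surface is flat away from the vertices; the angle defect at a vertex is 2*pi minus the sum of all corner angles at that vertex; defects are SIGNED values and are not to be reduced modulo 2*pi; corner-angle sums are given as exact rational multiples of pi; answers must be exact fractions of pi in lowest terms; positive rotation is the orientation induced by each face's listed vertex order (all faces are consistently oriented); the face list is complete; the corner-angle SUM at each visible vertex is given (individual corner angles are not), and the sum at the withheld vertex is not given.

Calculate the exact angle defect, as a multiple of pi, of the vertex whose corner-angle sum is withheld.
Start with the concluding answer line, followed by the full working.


Answer: defect(P0) = (31/24)*pi

V = 4, E = 6, F = 4; chi = V - E + F = 2
Gauss-Bonnet: total defect = 2*pi*chi = 4*pi; visible defects sum to (65/24)*pi


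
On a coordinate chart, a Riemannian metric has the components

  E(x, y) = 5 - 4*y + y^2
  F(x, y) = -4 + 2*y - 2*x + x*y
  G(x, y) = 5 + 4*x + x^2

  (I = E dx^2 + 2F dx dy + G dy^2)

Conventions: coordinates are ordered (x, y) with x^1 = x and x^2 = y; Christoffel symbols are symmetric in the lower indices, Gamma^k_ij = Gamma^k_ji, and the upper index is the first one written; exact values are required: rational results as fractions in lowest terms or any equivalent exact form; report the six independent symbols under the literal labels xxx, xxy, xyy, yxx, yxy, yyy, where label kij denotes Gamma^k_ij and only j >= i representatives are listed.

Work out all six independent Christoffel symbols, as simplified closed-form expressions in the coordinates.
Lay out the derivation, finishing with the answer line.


E = 5 - 4*y + y^2; F = -4 + 2*y - 2*x + x*y; G = 5 + 4*x + x^2
Gamma^k_ij = (1/2) g^{kl} (d_i g_jl + d_j g_il - d_l g_ij), with g^inv = (1/(EG-F^2)) [[G, -F], [-F, E]]
first partials: E_x = 0, E_y = -4 + 2*y, F_x = -2 + y, F_y = 2 + x, G_x = 4 + 2*x, G_y = 0
D = EG - F^2 = 9 - 4*y + 4*x + y^2 + x^2
expanded: Gamma^x_xx = (G E_x - 2F F_x + F E_y)/(2D), Gamma^x_xy = (G E_y - F G_x)/(2D), Gamma^x_yy = (2G F_y - G G_x - F G_y)/(2D), Gamma^y_xx = (2E F_x - E E_y - F E_x)/(2D), Gamma^y_xy = (E G_x - F E_y)/(2D), Gamma^y_yy = (E G_y - 2F F_y + F G_x)/(2D); substitute and cancel common factors

Answer: Gamma_xxx = 0, Gamma_xxy = (y - 2)/(x^2 + 4*x + y^2 - 4*y + 9), Gamma_xyy = 0, Gamma_yxx = 0, Gamma_yxy = (x + 2)/(x^2 + 4*x + y^2 - 4*y + 9), Gamma_yyy = 0


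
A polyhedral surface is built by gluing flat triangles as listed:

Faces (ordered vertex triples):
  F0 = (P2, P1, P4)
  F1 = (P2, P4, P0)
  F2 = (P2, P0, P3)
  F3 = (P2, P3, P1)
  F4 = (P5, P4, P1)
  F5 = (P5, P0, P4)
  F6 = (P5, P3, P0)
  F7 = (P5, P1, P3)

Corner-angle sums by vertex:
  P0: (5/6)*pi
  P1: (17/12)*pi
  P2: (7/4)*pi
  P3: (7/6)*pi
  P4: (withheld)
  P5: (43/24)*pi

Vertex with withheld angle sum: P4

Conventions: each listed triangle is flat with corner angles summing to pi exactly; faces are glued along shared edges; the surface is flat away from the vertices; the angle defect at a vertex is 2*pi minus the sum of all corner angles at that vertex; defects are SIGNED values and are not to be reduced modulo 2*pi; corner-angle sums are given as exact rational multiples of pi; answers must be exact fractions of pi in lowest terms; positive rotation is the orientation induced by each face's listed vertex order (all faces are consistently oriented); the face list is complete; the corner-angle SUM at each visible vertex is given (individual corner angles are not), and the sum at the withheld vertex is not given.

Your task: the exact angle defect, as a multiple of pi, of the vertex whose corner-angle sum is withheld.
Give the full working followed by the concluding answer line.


V = 6, E = 12, F = 8; chi = V - E + F = 2
Gauss-Bonnet: total defect = 2*pi*chi = 4*pi; visible defects sum to (73/24)*pi

Answer: defect(P4) = (23/24)*pi


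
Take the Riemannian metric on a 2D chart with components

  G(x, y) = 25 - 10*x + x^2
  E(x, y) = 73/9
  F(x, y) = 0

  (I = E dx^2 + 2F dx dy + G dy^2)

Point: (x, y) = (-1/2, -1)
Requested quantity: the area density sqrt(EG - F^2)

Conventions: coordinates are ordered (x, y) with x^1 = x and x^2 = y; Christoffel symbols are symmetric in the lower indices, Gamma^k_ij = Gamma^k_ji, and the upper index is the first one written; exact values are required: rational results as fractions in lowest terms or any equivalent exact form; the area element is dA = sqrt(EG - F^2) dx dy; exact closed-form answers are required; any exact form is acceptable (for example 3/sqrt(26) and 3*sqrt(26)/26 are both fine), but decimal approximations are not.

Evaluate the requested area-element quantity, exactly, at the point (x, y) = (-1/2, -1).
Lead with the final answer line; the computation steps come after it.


Answer: sqrt(EG - F^2) = 11*sqrt(73)/6

E = 73/9, F = 0, G = 121/4; EG - F^2 = 8833/36


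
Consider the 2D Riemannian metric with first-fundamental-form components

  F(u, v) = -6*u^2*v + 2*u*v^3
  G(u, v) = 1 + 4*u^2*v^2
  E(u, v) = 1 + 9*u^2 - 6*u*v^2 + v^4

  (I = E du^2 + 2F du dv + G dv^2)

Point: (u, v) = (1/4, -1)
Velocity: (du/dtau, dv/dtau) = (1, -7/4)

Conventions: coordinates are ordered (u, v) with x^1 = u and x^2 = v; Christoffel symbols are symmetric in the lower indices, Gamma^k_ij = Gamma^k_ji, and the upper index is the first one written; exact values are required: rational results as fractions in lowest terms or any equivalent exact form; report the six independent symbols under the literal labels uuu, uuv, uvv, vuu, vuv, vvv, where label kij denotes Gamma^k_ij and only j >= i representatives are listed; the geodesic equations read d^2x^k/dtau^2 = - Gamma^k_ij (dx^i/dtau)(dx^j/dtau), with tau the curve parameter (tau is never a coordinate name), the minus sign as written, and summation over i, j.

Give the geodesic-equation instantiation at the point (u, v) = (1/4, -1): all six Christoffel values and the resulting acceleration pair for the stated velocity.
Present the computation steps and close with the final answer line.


E = 17/16, F = -1/8, G = 5/4 at the point
E_u = -3/2, E_v = -1, F_u = 1, F_v = 9/8, G_u = 2, G_v = -1/2
EG - F^2 = 21/16;  g^inv = (16/21) * [[5/4, 1/8], [1/8, 17/16]]
first-kind symbols [ij,l] = (1/2)(d_i g_jl + d_j g_il - d_l g_ij): [uu,u] = E_u/2 = -3/4, [uu,v] = F_u - E_v/2 = 3/2, [uv,u] = E_v/2 = -1/2, [uv,v] = G_u/2 = 1, [vv,u] = F_v - G_u/2 = 1/8, [vv,v] = G_v/2 = -1/4
Gamma^u_ij = (G*[ij,u] - F*[ij,v])/(EG - F^2), Gamma^v_ij = (E*[ij,v] - F*[ij,u])/(EG - F^2)
Gamma_uuu = -4/7, Gamma_uuv = -8/21, Gamma_uvv = 2/21, Gamma_vuu = 8/7, Gamma_vuv = 16/21, Gamma_vvv = -4/21
d^2u/dtau^2 = -(Gamma_uuu*(1)^2 + 2*Gamma_uuv*(1)*(-7/4) + Gamma_uvv*(-7/4)^2) = -59/56
d^2v/dtau^2 = -(Gamma_vuu*(1)^2 + 2*Gamma_vuv*(1)*(-7/4) + Gamma_vvv*(-7/4)^2) = 59/28

Answer: Gamma_uuu = -4/7, Gamma_uuv = -8/21, Gamma_uvv = 2/21, Gamma_vuu = 8/7, Gamma_vuv = 16/21, Gamma_vvv = -4/21; accelerations (d^2u/dtau^2, d^2v/dtau^2) = (-59/56, 59/28)


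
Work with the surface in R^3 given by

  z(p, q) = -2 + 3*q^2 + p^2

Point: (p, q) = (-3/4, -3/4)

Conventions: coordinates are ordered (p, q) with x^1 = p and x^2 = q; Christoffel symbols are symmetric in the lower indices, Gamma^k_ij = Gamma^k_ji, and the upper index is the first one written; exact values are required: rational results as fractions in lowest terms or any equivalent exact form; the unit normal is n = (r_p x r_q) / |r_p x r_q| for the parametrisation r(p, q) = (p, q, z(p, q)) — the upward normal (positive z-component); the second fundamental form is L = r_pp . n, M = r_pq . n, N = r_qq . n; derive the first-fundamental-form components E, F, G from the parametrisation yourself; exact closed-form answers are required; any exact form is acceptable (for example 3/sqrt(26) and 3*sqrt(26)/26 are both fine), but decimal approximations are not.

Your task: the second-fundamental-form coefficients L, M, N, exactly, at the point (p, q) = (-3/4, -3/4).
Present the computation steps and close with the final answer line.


z_p = -3/2, z_q = -9/2, z_pp = 2, z_pq = 0, z_qq = 6
E = 13/4, F = 27/4, G = 85/4; answer radicand W^2 = 47/2
unnormalised second-form numerators: l = 2, m = 0, n = 6; L = l/sqrt(47/2), and similarly M = m/sqrt(W^2), N = n/sqrt(W^2)

Answer: L = 2*sqrt(94)/47, M = 0, N = 6*sqrt(94)/47


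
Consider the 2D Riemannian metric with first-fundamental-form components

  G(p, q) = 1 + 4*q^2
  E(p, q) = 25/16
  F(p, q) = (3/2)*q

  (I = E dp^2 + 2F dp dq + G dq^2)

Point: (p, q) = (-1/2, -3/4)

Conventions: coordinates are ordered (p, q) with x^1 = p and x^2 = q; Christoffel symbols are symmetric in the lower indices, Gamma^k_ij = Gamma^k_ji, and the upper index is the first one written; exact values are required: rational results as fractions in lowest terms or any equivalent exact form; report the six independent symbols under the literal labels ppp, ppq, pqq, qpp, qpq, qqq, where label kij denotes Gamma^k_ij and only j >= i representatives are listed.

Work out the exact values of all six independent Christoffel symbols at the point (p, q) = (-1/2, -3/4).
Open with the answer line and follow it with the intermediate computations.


Answer: Gamma_ppp = 0, Gamma_ppq = 0, Gamma_pqq = 24/61, Gamma_qpp = 0, Gamma_qpq = 0, Gamma_qqq = -48/61

E = 25/16, F = -9/8, G = 13/4 at the point
E_p = 0, E_q = 0, F_p = 0, F_q = 3/2, G_p = 0, G_q = -6
EG - F^2 = 61/16;  g^inv = (16/61) * [[13/4, 9/8], [9/8, 25/16]]
first-kind symbols [ij,l] = (1/2)(d_i g_jl + d_j g_il - d_l g_ij): [pp,p] = E_p/2 = 0, [pp,q] = F_p - E_q/2 = 0, [pq,p] = E_q/2 = 0, [pq,q] = G_p/2 = 0, [qq,p] = F_q - G_p/2 = 3/2, [qq,q] = G_q/2 = -3
Gamma^p_ij = (G*[ij,p] - F*[ij,q])/(EG - F^2), Gamma^q_ij = (E*[ij,q] - F*[ij,p])/(EG - F^2)


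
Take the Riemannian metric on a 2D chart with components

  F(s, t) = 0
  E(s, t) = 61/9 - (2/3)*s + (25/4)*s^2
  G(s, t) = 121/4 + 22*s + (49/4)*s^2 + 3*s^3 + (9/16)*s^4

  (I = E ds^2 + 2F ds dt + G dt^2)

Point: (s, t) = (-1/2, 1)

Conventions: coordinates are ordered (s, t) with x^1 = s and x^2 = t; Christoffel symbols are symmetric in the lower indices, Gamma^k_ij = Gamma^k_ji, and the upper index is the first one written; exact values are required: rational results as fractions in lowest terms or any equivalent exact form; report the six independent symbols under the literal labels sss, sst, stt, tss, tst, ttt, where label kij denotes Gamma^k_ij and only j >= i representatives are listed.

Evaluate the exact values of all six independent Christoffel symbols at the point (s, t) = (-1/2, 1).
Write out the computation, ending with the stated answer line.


E = 1249/144, F = 0, G = 5625/256 at the point
E_s = -83/12, E_t = 0, F_s = 0, F_t = 0, G_s = 375/32, G_t = 0
EG - F^2 = 780625/4096;  g^inv = (4096/780625) * [[5625/256, 0], [0, 1249/144]]
first-kind symbols [ij,l] = (1/2)(d_i g_jl + d_j g_il - d_l g_ij): [ss,s] = E_s/2 = -83/24, [ss,t] = F_s - E_t/2 = 0, [st,s] = E_t/2 = 0, [st,t] = G_s/2 = 375/64, [tt,s] = F_t - G_s/2 = -375/64, [tt,t] = G_t/2 = 0
Gamma^s_ij = (G*[ij,s] - F*[ij,t])/(EG - F^2), Gamma^t_ij = (E*[ij,t] - F*[ij,s])/(EG - F^2)

Answer: Gamma_sss = -498/1249, Gamma_sst = 0, Gamma_stt = -3375/4996, Gamma_tss = 0, Gamma_tst = 4/15, Gamma_ttt = 0


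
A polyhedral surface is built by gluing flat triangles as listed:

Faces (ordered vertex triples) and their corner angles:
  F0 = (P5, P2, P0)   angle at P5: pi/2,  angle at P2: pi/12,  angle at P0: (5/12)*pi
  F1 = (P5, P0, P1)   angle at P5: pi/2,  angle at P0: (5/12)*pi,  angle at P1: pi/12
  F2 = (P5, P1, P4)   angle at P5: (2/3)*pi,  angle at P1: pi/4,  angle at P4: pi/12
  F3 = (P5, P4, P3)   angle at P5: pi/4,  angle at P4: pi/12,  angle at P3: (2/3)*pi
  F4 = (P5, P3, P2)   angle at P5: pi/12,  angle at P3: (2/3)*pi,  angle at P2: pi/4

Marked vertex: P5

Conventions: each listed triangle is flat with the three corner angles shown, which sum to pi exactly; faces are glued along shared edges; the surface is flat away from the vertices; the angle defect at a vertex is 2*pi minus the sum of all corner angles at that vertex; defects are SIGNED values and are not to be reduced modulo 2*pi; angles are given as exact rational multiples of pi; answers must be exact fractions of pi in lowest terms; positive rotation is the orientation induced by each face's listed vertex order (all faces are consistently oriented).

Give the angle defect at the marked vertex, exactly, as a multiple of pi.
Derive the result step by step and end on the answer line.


Sum of corner angles at P5: 2*pi
defect = 2*pi - 2*pi

Answer: defect(P5) = 0


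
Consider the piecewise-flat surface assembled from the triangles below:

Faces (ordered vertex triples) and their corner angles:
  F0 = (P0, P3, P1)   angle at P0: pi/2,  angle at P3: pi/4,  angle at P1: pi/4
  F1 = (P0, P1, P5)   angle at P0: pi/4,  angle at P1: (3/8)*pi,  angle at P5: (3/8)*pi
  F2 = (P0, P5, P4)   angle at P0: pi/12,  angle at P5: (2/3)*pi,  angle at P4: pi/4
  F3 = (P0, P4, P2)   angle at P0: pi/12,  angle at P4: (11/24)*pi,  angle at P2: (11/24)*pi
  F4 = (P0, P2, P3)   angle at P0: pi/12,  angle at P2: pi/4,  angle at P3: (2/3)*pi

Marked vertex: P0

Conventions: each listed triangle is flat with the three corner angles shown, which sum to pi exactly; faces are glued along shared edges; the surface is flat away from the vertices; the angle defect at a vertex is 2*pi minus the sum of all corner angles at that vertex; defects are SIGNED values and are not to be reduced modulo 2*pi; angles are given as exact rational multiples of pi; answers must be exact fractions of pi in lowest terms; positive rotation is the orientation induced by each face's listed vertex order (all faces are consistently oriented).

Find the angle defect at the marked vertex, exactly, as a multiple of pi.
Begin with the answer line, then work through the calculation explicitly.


Answer: defect(P0) = pi

Sum of corner angles at P0: pi
defect = 2*pi - pi


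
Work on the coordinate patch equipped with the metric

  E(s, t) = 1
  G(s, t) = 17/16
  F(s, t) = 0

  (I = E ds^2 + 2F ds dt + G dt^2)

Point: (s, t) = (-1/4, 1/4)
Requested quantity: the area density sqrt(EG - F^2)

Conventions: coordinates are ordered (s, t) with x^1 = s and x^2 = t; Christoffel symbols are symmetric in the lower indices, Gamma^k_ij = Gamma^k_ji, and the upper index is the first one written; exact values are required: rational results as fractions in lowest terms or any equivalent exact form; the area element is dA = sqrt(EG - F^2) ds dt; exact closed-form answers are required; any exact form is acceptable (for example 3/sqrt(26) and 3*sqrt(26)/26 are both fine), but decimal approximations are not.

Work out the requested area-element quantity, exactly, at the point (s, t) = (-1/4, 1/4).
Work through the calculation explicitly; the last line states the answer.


E = 1, F = 0, G = 17/16; EG - F^2 = 17/16

Answer: sqrt(EG - F^2) = sqrt(17)/4


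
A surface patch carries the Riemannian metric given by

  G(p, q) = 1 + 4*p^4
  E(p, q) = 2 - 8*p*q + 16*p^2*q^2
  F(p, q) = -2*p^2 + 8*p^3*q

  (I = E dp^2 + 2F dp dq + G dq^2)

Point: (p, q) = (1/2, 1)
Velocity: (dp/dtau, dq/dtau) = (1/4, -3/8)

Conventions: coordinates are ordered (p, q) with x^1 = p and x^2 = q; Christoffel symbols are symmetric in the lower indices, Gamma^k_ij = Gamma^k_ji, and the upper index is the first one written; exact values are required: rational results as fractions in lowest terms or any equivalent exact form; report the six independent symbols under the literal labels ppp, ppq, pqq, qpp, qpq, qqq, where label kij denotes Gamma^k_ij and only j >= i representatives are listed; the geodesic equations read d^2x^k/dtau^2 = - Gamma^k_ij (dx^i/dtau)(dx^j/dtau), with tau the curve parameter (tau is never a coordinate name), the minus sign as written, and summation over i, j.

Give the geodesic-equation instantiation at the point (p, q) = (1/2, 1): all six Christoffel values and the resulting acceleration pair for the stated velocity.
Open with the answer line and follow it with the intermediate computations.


Answer: Gamma_ppp = 16/9, Gamma_ppq = 8/9, Gamma_pqq = 0, Gamma_qpp = 8/9, Gamma_qpq = 4/9, Gamma_qqq = 0; accelerations (d^2p/dtau^2, d^2q/dtau^2) = (1/18, 1/36)

E = 2, F = 1/2, G = 5/4 at the point
E_p = 8, E_q = 4, F_p = 4, F_q = 1, G_p = 2, G_q = 0
EG - F^2 = 9/4;  g^inv = (4/9) * [[5/4, -1/2], [-1/2, 2]]
first-kind symbols [ij,l] = (1/2)(d_i g_jl + d_j g_il - d_l g_ij): [pp,p] = E_p/2 = 4, [pp,q] = F_p - E_q/2 = 2, [pq,p] = E_q/2 = 2, [pq,q] = G_p/2 = 1, [qq,p] = F_q - G_p/2 = 0, [qq,q] = G_q/2 = 0
Gamma^p_ij = (G*[ij,p] - F*[ij,q])/(EG - F^2), Gamma^q_ij = (E*[ij,q] - F*[ij,p])/(EG - F^2)
Gamma_ppp = 16/9, Gamma_ppq = 8/9, Gamma_pqq = 0, Gamma_qpp = 8/9, Gamma_qpq = 4/9, Gamma_qqq = 0
d^2p/dtau^2 = -(Gamma_ppp*(1/4)^2 + 2*Gamma_ppq*(1/4)*(-3/8) + Gamma_pqq*(-3/8)^2) = 1/18
d^2q/dtau^2 = -(Gamma_qpp*(1/4)^2 + 2*Gamma_qpq*(1/4)*(-3/8) + Gamma_qqq*(-3/8)^2) = 1/36


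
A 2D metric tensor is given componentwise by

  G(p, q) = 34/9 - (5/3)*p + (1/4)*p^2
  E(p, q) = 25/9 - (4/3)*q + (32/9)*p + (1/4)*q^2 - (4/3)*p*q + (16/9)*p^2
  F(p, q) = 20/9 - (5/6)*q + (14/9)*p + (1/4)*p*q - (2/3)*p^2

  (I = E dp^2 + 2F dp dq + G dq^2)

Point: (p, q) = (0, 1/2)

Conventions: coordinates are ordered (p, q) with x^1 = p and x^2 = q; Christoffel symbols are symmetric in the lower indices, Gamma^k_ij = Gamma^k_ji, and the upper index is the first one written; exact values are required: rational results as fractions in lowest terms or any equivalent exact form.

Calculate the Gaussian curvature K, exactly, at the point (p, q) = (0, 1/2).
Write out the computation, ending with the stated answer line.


E = 313/144, F = 65/36, G = 34/9, EG - F^2 = 713/144 at the point
E_p = 26/9, E_q = -13/12, F_p = 121/72, F_q = -5/6, G_p = -5/3, G_q = 0
E_qq = 1/2, F_pq = 1/4, G_pp = 1/2
Apply the Brioschi formula K = (det M1 - det M2)/(EG - F^2)^2 over the derivative matrices of E, F, G.
M1 = [[-E_qq/2 + F_pq - G_pp/2, E_p/2, F_p - E_q/2], [F_q - G_p/2, E, F], [G_q/2, F, G]] = [[-1/4, 13/9, 20/9], [0, 313/144, 65/36], [0, 65/36, 34/9]]; det M1 = -713/576
M2 = [[0, E_q/2, G_p/2], [E_q/2, E, F], [G_p/2, F, G]] = [[0, -13/24, -5/6], [-13/24, 313/144, 65/36], [-5/6, 65/36, 34/9]]; det M2 = -569/576
det M1 - det M2 = -1/4; K = -1/4 / (713/144)^2 = -5184/508369

Answer: K = -5184/508369


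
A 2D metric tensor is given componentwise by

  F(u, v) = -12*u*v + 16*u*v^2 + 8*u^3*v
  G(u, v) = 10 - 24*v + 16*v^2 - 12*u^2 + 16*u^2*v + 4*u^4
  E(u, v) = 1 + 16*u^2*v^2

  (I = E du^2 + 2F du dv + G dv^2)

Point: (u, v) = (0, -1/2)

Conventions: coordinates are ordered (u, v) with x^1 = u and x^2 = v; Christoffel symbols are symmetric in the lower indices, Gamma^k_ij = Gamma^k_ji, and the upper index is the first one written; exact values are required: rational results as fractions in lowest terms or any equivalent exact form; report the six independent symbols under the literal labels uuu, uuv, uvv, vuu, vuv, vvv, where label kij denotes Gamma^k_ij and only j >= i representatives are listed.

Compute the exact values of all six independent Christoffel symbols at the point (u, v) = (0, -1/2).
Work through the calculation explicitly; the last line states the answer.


E = 1, F = 0, G = 26 at the point
E_u = 0, E_v = 0, F_u = 10, F_v = 0, G_u = 0, G_v = -40
EG - F^2 = 26;  g^inv = (1/26) * [[26, 0], [0, 1]]
first-kind symbols [ij,l] = (1/2)(d_i g_jl + d_j g_il - d_l g_ij): [uu,u] = E_u/2 = 0, [uu,v] = F_u - E_v/2 = 10, [uv,u] = E_v/2 = 0, [uv,v] = G_u/2 = 0, [vv,u] = F_v - G_u/2 = 0, [vv,v] = G_v/2 = -20
Gamma^u_ij = (G*[ij,u] - F*[ij,v])/(EG - F^2), Gamma^v_ij = (E*[ij,v] - F*[ij,u])/(EG - F^2)

Answer: Gamma_uuu = 0, Gamma_uuv = 0, Gamma_uvv = 0, Gamma_vuu = 5/13, Gamma_vuv = 0, Gamma_vvv = -10/13
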